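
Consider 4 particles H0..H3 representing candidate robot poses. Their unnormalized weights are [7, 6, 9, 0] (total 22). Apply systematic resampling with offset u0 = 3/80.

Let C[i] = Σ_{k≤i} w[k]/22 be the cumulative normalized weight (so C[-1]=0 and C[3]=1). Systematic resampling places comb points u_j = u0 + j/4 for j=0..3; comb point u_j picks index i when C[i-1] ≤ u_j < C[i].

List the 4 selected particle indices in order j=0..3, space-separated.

C = [7/22, 13/22, 1, 1]
j=0: u_0=3/80 ∈ [0, 7/22) → index 0
j=1: u_1=23/80 ∈ [0, 7/22) → index 0
j=2: u_2=43/80 ∈ [7/22, 13/22) → index 1
j=3: u_3=63/80 ∈ [13/22, 1) → index 2

0 0 1 2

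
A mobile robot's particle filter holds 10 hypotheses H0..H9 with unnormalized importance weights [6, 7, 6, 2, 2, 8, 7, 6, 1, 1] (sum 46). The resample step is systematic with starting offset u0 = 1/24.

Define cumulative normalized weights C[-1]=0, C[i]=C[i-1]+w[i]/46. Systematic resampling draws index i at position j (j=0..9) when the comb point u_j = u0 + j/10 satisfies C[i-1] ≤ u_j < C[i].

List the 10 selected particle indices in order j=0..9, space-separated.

0 1 1 2 3 5 5 6 7 7

C = [3/23, 13/46, 19/46, 21/46, 1/2, 31/46, 19/23, 22/23, 45/46, 1]
j=0: u_0=1/24 ∈ [0, 3/23) → index 0
j=1: u_1=17/120 ∈ [3/23, 13/46) → index 1
j=2: u_2=29/120 ∈ [3/23, 13/46) → index 1
j=3: u_3=41/120 ∈ [13/46, 19/46) → index 2
j=4: u_4=53/120 ∈ [19/46, 21/46) → index 3
j=5: u_5=13/24 ∈ [1/2, 31/46) → index 5
j=6: u_6=77/120 ∈ [1/2, 31/46) → index 5
j=7: u_7=89/120 ∈ [31/46, 19/23) → index 6
j=8: u_8=101/120 ∈ [19/23, 22/23) → index 7
j=9: u_9=113/120 ∈ [19/23, 22/23) → index 7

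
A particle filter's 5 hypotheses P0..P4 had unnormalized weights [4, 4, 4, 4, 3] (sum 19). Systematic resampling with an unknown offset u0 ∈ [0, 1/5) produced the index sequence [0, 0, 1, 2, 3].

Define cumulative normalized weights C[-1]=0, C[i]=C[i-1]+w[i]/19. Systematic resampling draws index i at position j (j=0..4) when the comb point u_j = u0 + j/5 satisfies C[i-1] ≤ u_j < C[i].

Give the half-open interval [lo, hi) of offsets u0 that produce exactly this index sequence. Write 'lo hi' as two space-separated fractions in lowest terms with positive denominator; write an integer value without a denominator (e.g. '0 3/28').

C = [4/19, 8/19, 12/19, 16/19, 1]
j=0 picked index 0: u0 ∈ [0, 4/19)
j=1 picked index 0: u0 ∈ [-1/5, 1/95)
j=2 picked index 1: u0 ∈ [-18/95, 2/95)
j=3 picked index 2: u0 ∈ [-17/95, 3/95)
j=4 picked index 3: u0 ∈ [-16/95, 4/95)
intersection: [0, 1/95)

0 1/95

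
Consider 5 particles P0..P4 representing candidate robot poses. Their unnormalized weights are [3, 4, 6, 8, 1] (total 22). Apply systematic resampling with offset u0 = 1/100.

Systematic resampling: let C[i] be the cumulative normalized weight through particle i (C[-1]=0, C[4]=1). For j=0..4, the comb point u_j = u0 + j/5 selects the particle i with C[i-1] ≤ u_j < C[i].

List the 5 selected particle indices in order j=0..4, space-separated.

C = [3/22, 7/22, 13/22, 21/22, 1]
j=0: u_0=1/100 ∈ [0, 3/22) → index 0
j=1: u_1=21/100 ∈ [3/22, 7/22) → index 1
j=2: u_2=41/100 ∈ [7/22, 13/22) → index 2
j=3: u_3=61/100 ∈ [13/22, 21/22) → index 3
j=4: u_4=81/100 ∈ [13/22, 21/22) → index 3

0 1 2 3 3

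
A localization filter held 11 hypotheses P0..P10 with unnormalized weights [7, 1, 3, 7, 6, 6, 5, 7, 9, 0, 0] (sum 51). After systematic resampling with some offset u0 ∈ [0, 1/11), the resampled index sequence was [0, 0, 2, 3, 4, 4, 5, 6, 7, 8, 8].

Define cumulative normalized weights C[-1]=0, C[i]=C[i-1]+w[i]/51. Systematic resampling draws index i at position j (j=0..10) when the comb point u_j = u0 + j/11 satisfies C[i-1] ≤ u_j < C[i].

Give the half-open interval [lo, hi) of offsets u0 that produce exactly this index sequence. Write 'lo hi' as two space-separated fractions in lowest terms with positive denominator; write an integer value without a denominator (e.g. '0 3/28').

C = [7/51, 8/51, 11/51, 6/17, 8/17, 10/17, 35/51, 14/17, 1, 1, 1]
j=0 picked index 0: u0 ∈ [0, 7/51)
j=1 picked index 0: u0 ∈ [-1/11, 26/561)
j=2 picked index 2: u0 ∈ [-14/561, 19/561)
j=3 picked index 3: u0 ∈ [-32/561, 15/187)
j=4 picked index 4: u0 ∈ [-2/187, 20/187)
j=5 picked index 4: u0 ∈ [-19/187, 3/187)
j=6 picked index 5: u0 ∈ [-14/187, 8/187)
j=7 picked index 6: u0 ∈ [-9/187, 28/561)
j=8 picked index 7: u0 ∈ [-23/561, 18/187)
j=9 picked index 8: u0 ∈ [1/187, 2/11)
j=10 picked index 8: u0 ∈ [-16/187, 1/11)
intersection: [1/187, 3/187)

1/187 3/187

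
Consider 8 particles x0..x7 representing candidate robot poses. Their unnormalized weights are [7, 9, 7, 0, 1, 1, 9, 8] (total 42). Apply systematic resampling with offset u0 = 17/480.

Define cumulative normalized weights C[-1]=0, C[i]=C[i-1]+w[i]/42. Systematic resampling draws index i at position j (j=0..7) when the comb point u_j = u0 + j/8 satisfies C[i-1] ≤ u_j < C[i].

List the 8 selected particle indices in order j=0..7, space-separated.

0 0 1 2 2 6 6 7

C = [1/6, 8/21, 23/42, 23/42, 4/7, 25/42, 17/21, 1]
j=0: u_0=17/480 ∈ [0, 1/6) → index 0
j=1: u_1=77/480 ∈ [0, 1/6) → index 0
j=2: u_2=137/480 ∈ [1/6, 8/21) → index 1
j=3: u_3=197/480 ∈ [8/21, 23/42) → index 2
j=4: u_4=257/480 ∈ [8/21, 23/42) → index 2
j=5: u_5=317/480 ∈ [25/42, 17/21) → index 6
j=6: u_6=377/480 ∈ [25/42, 17/21) → index 6
j=7: u_7=437/480 ∈ [17/21, 1) → index 7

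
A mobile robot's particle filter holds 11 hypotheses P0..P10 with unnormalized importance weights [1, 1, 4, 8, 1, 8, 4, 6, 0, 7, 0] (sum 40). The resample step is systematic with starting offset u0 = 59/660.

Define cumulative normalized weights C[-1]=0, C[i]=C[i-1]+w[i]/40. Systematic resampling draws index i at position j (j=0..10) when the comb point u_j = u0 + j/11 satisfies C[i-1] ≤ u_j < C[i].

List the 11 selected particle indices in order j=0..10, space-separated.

C = [1/40, 1/20, 3/20, 7/20, 3/8, 23/40, 27/40, 33/40, 33/40, 1, 1]
j=0: u_0=59/660 ∈ [1/20, 3/20) → index 2
j=1: u_1=119/660 ∈ [3/20, 7/20) → index 3
j=2: u_2=179/660 ∈ [3/20, 7/20) → index 3
j=3: u_3=239/660 ∈ [7/20, 3/8) → index 4
j=4: u_4=299/660 ∈ [3/8, 23/40) → index 5
j=5: u_5=359/660 ∈ [3/8, 23/40) → index 5
j=6: u_6=419/660 ∈ [23/40, 27/40) → index 6
j=7: u_7=479/660 ∈ [27/40, 33/40) → index 7
j=8: u_8=49/60 ∈ [27/40, 33/40) → index 7
j=9: u_9=599/660 ∈ [33/40, 1) → index 9
j=10: u_10=659/660 ∈ [33/40, 1) → index 9

2 3 3 4 5 5 6 7 7 9 9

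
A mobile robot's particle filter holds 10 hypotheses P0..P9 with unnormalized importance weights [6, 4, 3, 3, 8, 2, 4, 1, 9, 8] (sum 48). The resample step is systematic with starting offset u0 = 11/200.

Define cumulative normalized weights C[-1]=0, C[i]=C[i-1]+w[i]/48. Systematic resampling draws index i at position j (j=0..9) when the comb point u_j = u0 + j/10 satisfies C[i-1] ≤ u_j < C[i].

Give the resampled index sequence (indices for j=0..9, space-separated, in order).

C = [1/8, 5/24, 13/48, 1/3, 1/2, 13/24, 5/8, 31/48, 5/6, 1]
j=0: u_0=11/200 ∈ [0, 1/8) → index 0
j=1: u_1=31/200 ∈ [1/8, 5/24) → index 1
j=2: u_2=51/200 ∈ [5/24, 13/48) → index 2
j=3: u_3=71/200 ∈ [1/3, 1/2) → index 4
j=4: u_4=91/200 ∈ [1/3, 1/2) → index 4
j=5: u_5=111/200 ∈ [13/24, 5/8) → index 6
j=6: u_6=131/200 ∈ [31/48, 5/6) → index 8
j=7: u_7=151/200 ∈ [31/48, 5/6) → index 8
j=8: u_8=171/200 ∈ [5/6, 1) → index 9
j=9: u_9=191/200 ∈ [5/6, 1) → index 9

0 1 2 4 4 6 8 8 9 9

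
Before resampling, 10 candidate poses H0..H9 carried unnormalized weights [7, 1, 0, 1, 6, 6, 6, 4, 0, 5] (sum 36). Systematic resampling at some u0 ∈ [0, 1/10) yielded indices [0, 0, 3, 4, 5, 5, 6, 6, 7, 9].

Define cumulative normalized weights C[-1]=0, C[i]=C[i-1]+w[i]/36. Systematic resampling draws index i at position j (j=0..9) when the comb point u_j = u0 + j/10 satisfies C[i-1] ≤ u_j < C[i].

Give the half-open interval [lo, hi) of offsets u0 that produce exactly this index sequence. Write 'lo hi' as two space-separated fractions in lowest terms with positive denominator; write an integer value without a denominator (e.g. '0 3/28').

1/45 1/20

C = [7/36, 2/9, 2/9, 1/4, 5/12, 7/12, 3/4, 31/36, 31/36, 1]
j=0 picked index 0: u0 ∈ [0, 7/36)
j=1 picked index 0: u0 ∈ [-1/10, 17/180)
j=2 picked index 3: u0 ∈ [1/45, 1/20)
j=3 picked index 4: u0 ∈ [-1/20, 7/60)
j=4 picked index 5: u0 ∈ [1/60, 11/60)
j=5 picked index 5: u0 ∈ [-1/12, 1/12)
j=6 picked index 6: u0 ∈ [-1/60, 3/20)
j=7 picked index 6: u0 ∈ [-7/60, 1/20)
j=8 picked index 7: u0 ∈ [-1/20, 11/180)
j=9 picked index 9: u0 ∈ [-7/180, 1/10)
intersection: [1/45, 1/20)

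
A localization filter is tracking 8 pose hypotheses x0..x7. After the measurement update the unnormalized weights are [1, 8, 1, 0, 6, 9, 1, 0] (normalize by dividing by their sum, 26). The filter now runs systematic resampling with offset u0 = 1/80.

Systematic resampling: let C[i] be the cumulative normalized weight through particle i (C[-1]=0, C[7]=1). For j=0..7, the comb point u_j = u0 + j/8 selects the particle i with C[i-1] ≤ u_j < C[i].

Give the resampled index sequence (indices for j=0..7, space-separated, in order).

C = [1/26, 9/26, 5/13, 5/13, 8/13, 25/26, 1, 1]
j=0: u_0=1/80 ∈ [0, 1/26) → index 0
j=1: u_1=11/80 ∈ [1/26, 9/26) → index 1
j=2: u_2=21/80 ∈ [1/26, 9/26) → index 1
j=3: u_3=31/80 ∈ [5/13, 8/13) → index 4
j=4: u_4=41/80 ∈ [5/13, 8/13) → index 4
j=5: u_5=51/80 ∈ [8/13, 25/26) → index 5
j=6: u_6=61/80 ∈ [8/13, 25/26) → index 5
j=7: u_7=71/80 ∈ [8/13, 25/26) → index 5

0 1 1 4 4 5 5 5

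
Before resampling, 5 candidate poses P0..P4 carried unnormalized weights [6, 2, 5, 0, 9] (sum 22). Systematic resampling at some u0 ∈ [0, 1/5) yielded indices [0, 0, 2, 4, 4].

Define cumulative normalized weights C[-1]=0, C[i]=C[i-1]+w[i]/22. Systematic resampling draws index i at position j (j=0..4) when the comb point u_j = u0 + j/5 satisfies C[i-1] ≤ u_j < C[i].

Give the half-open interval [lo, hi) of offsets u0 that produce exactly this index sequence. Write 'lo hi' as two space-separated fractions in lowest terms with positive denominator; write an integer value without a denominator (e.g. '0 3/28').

C = [3/11, 4/11, 13/22, 13/22, 1]
j=0 picked index 0: u0 ∈ [0, 3/11)
j=1 picked index 0: u0 ∈ [-1/5, 4/55)
j=2 picked index 2: u0 ∈ [-2/55, 21/110)
j=3 picked index 4: u0 ∈ [-1/110, 2/5)
j=4 picked index 4: u0 ∈ [-23/110, 1/5)
intersection: [0, 4/55)

0 4/55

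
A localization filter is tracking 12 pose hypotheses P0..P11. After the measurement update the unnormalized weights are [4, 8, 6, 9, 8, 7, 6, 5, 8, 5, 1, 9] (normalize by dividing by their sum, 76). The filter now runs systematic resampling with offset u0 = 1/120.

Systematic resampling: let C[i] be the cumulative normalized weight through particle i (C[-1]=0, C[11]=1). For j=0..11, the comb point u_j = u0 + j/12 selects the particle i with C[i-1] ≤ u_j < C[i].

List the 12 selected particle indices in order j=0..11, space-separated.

C = [1/19, 3/19, 9/38, 27/76, 35/76, 21/38, 12/19, 53/76, 61/76, 33/38, 67/76, 1]
j=0: u_0=1/120 ∈ [0, 1/19) → index 0
j=1: u_1=11/120 ∈ [1/19, 3/19) → index 1
j=2: u_2=7/40 ∈ [3/19, 9/38) → index 2
j=3: u_3=31/120 ∈ [9/38, 27/76) → index 3
j=4: u_4=41/120 ∈ [9/38, 27/76) → index 3
j=5: u_5=17/40 ∈ [27/76, 35/76) → index 4
j=6: u_6=61/120 ∈ [35/76, 21/38) → index 5
j=7: u_7=71/120 ∈ [21/38, 12/19) → index 6
j=8: u_8=27/40 ∈ [12/19, 53/76) → index 7
j=9: u_9=91/120 ∈ [53/76, 61/76) → index 8
j=10: u_10=101/120 ∈ [61/76, 33/38) → index 9
j=11: u_11=37/40 ∈ [67/76, 1) → index 11

0 1 2 3 3 4 5 6 7 8 9 11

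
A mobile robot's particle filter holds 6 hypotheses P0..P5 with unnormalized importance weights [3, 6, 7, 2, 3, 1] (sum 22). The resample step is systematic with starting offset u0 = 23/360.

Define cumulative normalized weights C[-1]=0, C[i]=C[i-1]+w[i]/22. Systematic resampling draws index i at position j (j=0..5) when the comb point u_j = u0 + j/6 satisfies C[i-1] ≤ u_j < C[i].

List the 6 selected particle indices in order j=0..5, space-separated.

0 1 1 2 3 4

C = [3/22, 9/22, 8/11, 9/11, 21/22, 1]
j=0: u_0=23/360 ∈ [0, 3/22) → index 0
j=1: u_1=83/360 ∈ [3/22, 9/22) → index 1
j=2: u_2=143/360 ∈ [3/22, 9/22) → index 1
j=3: u_3=203/360 ∈ [9/22, 8/11) → index 2
j=4: u_4=263/360 ∈ [8/11, 9/11) → index 3
j=5: u_5=323/360 ∈ [9/11, 21/22) → index 4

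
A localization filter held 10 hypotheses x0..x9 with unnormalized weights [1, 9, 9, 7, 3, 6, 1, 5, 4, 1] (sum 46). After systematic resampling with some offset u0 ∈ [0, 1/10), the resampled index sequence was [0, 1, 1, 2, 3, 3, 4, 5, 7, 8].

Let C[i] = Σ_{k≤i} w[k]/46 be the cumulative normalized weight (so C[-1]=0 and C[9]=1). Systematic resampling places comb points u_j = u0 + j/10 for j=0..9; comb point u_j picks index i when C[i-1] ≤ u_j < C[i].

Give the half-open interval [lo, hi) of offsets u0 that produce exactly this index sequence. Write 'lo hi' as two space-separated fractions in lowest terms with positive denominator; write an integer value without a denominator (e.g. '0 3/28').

C = [1/46, 5/23, 19/46, 13/23, 29/46, 35/46, 18/23, 41/46, 45/46, 1]
j=0 picked index 0: u0 ∈ [0, 1/46)
j=1 picked index 1: u0 ∈ [-9/115, 27/230)
j=2 picked index 1: u0 ∈ [-41/230, 2/115)
j=3 picked index 2: u0 ∈ [-19/230, 13/115)
j=4 picked index 3: u0 ∈ [3/230, 19/115)
j=5 picked index 3: u0 ∈ [-2/23, 3/46)
j=6 picked index 4: u0 ∈ [-4/115, 7/230)
j=7 picked index 5: u0 ∈ [-8/115, 7/115)
j=8 picked index 7: u0 ∈ [-2/115, 21/230)
j=9 picked index 8: u0 ∈ [-1/115, 9/115)
intersection: [3/230, 2/115)

3/230 2/115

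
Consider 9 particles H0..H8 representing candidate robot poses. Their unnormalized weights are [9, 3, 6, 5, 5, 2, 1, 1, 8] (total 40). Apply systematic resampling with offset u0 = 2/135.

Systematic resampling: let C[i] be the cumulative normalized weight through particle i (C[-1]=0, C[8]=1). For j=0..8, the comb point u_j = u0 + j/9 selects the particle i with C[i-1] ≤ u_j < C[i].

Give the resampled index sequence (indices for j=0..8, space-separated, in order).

0 0 1 2 3 3 4 7 8

C = [9/40, 3/10, 9/20, 23/40, 7/10, 3/4, 31/40, 4/5, 1]
j=0: u_0=2/135 ∈ [0, 9/40) → index 0
j=1: u_1=17/135 ∈ [0, 9/40) → index 0
j=2: u_2=32/135 ∈ [9/40, 3/10) → index 1
j=3: u_3=47/135 ∈ [3/10, 9/20) → index 2
j=4: u_4=62/135 ∈ [9/20, 23/40) → index 3
j=5: u_5=77/135 ∈ [9/20, 23/40) → index 3
j=6: u_6=92/135 ∈ [23/40, 7/10) → index 4
j=7: u_7=107/135 ∈ [31/40, 4/5) → index 7
j=8: u_8=122/135 ∈ [4/5, 1) → index 8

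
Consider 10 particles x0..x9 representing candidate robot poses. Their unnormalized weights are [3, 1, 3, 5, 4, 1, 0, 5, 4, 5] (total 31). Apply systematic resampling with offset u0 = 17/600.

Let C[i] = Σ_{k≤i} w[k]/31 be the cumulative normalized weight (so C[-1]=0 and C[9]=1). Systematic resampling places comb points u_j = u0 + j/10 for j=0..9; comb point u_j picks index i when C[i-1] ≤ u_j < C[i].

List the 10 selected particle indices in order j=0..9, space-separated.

0 1 3 3 4 5 7 8 8 9

C = [3/31, 4/31, 7/31, 12/31, 16/31, 17/31, 17/31, 22/31, 26/31, 1]
j=0: u_0=17/600 ∈ [0, 3/31) → index 0
j=1: u_1=77/600 ∈ [3/31, 4/31) → index 1
j=2: u_2=137/600 ∈ [7/31, 12/31) → index 3
j=3: u_3=197/600 ∈ [7/31, 12/31) → index 3
j=4: u_4=257/600 ∈ [12/31, 16/31) → index 4
j=5: u_5=317/600 ∈ [16/31, 17/31) → index 5
j=6: u_6=377/600 ∈ [17/31, 22/31) → index 7
j=7: u_7=437/600 ∈ [22/31, 26/31) → index 8
j=8: u_8=497/600 ∈ [22/31, 26/31) → index 8
j=9: u_9=557/600 ∈ [26/31, 1) → index 9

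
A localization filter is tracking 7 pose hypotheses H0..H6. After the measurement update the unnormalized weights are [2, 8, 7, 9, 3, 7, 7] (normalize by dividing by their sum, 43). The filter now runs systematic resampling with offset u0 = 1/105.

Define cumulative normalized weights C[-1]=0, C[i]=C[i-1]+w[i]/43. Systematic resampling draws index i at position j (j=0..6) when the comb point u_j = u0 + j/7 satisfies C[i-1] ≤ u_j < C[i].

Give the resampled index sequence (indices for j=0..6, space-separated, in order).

0 1 2 3 3 5 6

C = [2/43, 10/43, 17/43, 26/43, 29/43, 36/43, 1]
j=0: u_0=1/105 ∈ [0, 2/43) → index 0
j=1: u_1=16/105 ∈ [2/43, 10/43) → index 1
j=2: u_2=31/105 ∈ [10/43, 17/43) → index 2
j=3: u_3=46/105 ∈ [17/43, 26/43) → index 3
j=4: u_4=61/105 ∈ [17/43, 26/43) → index 3
j=5: u_5=76/105 ∈ [29/43, 36/43) → index 5
j=6: u_6=13/15 ∈ [36/43, 1) → index 6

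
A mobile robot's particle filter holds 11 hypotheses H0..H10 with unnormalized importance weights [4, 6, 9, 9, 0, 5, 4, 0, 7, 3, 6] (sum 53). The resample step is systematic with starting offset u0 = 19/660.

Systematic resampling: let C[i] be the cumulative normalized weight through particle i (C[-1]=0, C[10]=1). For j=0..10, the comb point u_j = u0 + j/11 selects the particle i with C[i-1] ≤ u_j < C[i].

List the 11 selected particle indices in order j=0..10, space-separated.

0 1 2 2 3 3 5 6 8 9 10

C = [4/53, 10/53, 19/53, 28/53, 28/53, 33/53, 37/53, 37/53, 44/53, 47/53, 1]
j=0: u_0=19/660 ∈ [0, 4/53) → index 0
j=1: u_1=79/660 ∈ [4/53, 10/53) → index 1
j=2: u_2=139/660 ∈ [10/53, 19/53) → index 2
j=3: u_3=199/660 ∈ [10/53, 19/53) → index 2
j=4: u_4=259/660 ∈ [19/53, 28/53) → index 3
j=5: u_5=29/60 ∈ [19/53, 28/53) → index 3
j=6: u_6=379/660 ∈ [28/53, 33/53) → index 5
j=7: u_7=439/660 ∈ [33/53, 37/53) → index 6
j=8: u_8=499/660 ∈ [37/53, 44/53) → index 8
j=9: u_9=559/660 ∈ [44/53, 47/53) → index 9
j=10: u_10=619/660 ∈ [47/53, 1) → index 10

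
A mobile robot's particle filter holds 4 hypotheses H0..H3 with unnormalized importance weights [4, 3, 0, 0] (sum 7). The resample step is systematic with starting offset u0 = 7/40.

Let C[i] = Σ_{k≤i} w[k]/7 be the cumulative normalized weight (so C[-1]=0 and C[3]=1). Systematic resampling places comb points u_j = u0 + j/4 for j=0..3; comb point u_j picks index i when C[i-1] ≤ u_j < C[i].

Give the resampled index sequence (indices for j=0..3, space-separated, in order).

C = [4/7, 1, 1, 1]
j=0: u_0=7/40 ∈ [0, 4/7) → index 0
j=1: u_1=17/40 ∈ [0, 4/7) → index 0
j=2: u_2=27/40 ∈ [4/7, 1) → index 1
j=3: u_3=37/40 ∈ [4/7, 1) → index 1

0 0 1 1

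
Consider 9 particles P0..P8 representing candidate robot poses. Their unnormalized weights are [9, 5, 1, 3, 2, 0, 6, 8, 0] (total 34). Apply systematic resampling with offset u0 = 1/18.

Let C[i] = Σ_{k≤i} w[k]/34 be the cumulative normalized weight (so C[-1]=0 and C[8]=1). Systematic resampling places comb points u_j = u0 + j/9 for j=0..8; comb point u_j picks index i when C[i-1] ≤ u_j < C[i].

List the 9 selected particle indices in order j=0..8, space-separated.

C = [9/34, 7/17, 15/34, 9/17, 10/17, 10/17, 13/17, 1, 1]
j=0: u_0=1/18 ∈ [0, 9/34) → index 0
j=1: u_1=1/6 ∈ [0, 9/34) → index 0
j=2: u_2=5/18 ∈ [9/34, 7/17) → index 1
j=3: u_3=7/18 ∈ [9/34, 7/17) → index 1
j=4: u_4=1/2 ∈ [15/34, 9/17) → index 3
j=5: u_5=11/18 ∈ [10/17, 13/17) → index 6
j=6: u_6=13/18 ∈ [10/17, 13/17) → index 6
j=7: u_7=5/6 ∈ [13/17, 1) → index 7
j=8: u_8=17/18 ∈ [13/17, 1) → index 7

0 0 1 1 3 6 6 7 7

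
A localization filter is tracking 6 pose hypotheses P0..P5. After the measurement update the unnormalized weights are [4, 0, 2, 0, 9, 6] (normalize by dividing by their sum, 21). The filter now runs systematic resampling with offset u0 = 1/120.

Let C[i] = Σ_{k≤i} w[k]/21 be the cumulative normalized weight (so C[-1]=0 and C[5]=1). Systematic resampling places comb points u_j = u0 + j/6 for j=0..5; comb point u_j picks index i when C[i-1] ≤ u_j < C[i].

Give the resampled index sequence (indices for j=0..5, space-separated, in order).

C = [4/21, 4/21, 2/7, 2/7, 5/7, 1]
j=0: u_0=1/120 ∈ [0, 4/21) → index 0
j=1: u_1=7/40 ∈ [0, 4/21) → index 0
j=2: u_2=41/120 ∈ [2/7, 5/7) → index 4
j=3: u_3=61/120 ∈ [2/7, 5/7) → index 4
j=4: u_4=27/40 ∈ [2/7, 5/7) → index 4
j=5: u_5=101/120 ∈ [5/7, 1) → index 5

0 0 4 4 4 5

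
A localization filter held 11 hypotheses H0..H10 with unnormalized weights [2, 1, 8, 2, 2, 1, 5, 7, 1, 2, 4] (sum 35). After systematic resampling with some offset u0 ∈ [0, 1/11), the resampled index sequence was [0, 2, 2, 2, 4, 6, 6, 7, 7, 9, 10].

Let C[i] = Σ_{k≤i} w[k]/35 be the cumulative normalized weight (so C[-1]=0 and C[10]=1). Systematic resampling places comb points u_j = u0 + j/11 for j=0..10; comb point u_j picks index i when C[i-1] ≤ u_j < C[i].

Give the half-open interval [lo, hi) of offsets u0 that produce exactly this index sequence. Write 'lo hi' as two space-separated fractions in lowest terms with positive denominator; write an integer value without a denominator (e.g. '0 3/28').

4/385 16/385

C = [2/35, 3/35, 11/35, 13/35, 3/7, 16/35, 3/5, 4/5, 29/35, 31/35, 1]
j=0 picked index 0: u0 ∈ [0, 2/35)
j=1 picked index 2: u0 ∈ [-2/385, 86/385)
j=2 picked index 2: u0 ∈ [-37/385, 51/385)
j=3 picked index 2: u0 ∈ [-72/385, 16/385)
j=4 picked index 4: u0 ∈ [3/385, 5/77)
j=5 picked index 6: u0 ∈ [1/385, 8/55)
j=6 picked index 6: u0 ∈ [-34/385, 3/55)
j=7 picked index 7: u0 ∈ [-2/55, 9/55)
j=8 picked index 7: u0 ∈ [-7/55, 4/55)
j=9 picked index 9: u0 ∈ [4/385, 26/385)
j=10 picked index 10: u0 ∈ [-9/385, 1/11)
intersection: [4/385, 16/385)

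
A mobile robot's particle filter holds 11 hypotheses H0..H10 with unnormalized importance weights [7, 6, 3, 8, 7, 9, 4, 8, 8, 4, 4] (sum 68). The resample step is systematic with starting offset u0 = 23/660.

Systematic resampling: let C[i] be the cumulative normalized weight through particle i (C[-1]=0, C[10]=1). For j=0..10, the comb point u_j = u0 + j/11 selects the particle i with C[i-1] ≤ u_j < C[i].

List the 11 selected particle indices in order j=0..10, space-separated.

0 1 2 3 4 5 5 7 7 8 10

C = [7/68, 13/68, 4/17, 6/17, 31/68, 10/17, 11/17, 13/17, 15/17, 16/17, 1]
j=0: u_0=23/660 ∈ [0, 7/68) → index 0
j=1: u_1=83/660 ∈ [7/68, 13/68) → index 1
j=2: u_2=13/60 ∈ [13/68, 4/17) → index 2
j=3: u_3=203/660 ∈ [4/17, 6/17) → index 3
j=4: u_4=263/660 ∈ [6/17, 31/68) → index 4
j=5: u_5=323/660 ∈ [31/68, 10/17) → index 5
j=6: u_6=383/660 ∈ [31/68, 10/17) → index 5
j=7: u_7=443/660 ∈ [11/17, 13/17) → index 7
j=8: u_8=503/660 ∈ [11/17, 13/17) → index 7
j=9: u_9=563/660 ∈ [13/17, 15/17) → index 8
j=10: u_10=623/660 ∈ [16/17, 1) → index 10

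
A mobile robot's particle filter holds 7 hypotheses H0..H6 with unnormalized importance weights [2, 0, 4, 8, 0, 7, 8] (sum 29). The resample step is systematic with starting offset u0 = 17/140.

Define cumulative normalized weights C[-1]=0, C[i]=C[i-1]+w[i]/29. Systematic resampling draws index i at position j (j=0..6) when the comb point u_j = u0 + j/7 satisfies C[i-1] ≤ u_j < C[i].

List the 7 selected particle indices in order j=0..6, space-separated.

C = [2/29, 2/29, 6/29, 14/29, 14/29, 21/29, 1]
j=0: u_0=17/140 ∈ [2/29, 6/29) → index 2
j=1: u_1=37/140 ∈ [6/29, 14/29) → index 3
j=2: u_2=57/140 ∈ [6/29, 14/29) → index 3
j=3: u_3=11/20 ∈ [14/29, 21/29) → index 5
j=4: u_4=97/140 ∈ [14/29, 21/29) → index 5
j=5: u_5=117/140 ∈ [21/29, 1) → index 6
j=6: u_6=137/140 ∈ [21/29, 1) → index 6

2 3 3 5 5 6 6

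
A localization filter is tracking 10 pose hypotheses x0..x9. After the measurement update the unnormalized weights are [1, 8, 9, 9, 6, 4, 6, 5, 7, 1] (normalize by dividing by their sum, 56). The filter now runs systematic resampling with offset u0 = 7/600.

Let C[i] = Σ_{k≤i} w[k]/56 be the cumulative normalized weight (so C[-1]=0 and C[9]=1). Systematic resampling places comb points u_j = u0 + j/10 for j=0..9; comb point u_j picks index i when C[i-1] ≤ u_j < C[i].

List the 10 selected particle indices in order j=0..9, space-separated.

0 1 2 2 3 4 5 6 7 8

C = [1/56, 9/56, 9/28, 27/56, 33/56, 37/56, 43/56, 6/7, 55/56, 1]
j=0: u_0=7/600 ∈ [0, 1/56) → index 0
j=1: u_1=67/600 ∈ [1/56, 9/56) → index 1
j=2: u_2=127/600 ∈ [9/56, 9/28) → index 2
j=3: u_3=187/600 ∈ [9/56, 9/28) → index 2
j=4: u_4=247/600 ∈ [9/28, 27/56) → index 3
j=5: u_5=307/600 ∈ [27/56, 33/56) → index 4
j=6: u_6=367/600 ∈ [33/56, 37/56) → index 5
j=7: u_7=427/600 ∈ [37/56, 43/56) → index 6
j=8: u_8=487/600 ∈ [43/56, 6/7) → index 7
j=9: u_9=547/600 ∈ [6/7, 55/56) → index 8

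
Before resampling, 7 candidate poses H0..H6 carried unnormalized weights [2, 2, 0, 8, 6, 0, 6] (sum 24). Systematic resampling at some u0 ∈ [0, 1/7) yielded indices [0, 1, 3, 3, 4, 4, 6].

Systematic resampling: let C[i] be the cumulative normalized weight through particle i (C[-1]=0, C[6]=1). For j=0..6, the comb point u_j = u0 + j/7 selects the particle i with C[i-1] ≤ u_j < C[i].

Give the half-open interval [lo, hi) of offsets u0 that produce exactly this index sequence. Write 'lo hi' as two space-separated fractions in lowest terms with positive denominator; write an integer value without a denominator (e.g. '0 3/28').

C = [1/12, 1/6, 1/6, 1/2, 3/4, 3/4, 1]
j=0 picked index 0: u0 ∈ [0, 1/12)
j=1 picked index 1: u0 ∈ [-5/84, 1/42)
j=2 picked index 3: u0 ∈ [-5/42, 3/14)
j=3 picked index 3: u0 ∈ [-11/42, 1/14)
j=4 picked index 4: u0 ∈ [-1/14, 5/28)
j=5 picked index 4: u0 ∈ [-3/14, 1/28)
j=6 picked index 6: u0 ∈ [-3/28, 1/7)
intersection: [0, 1/42)

0 1/42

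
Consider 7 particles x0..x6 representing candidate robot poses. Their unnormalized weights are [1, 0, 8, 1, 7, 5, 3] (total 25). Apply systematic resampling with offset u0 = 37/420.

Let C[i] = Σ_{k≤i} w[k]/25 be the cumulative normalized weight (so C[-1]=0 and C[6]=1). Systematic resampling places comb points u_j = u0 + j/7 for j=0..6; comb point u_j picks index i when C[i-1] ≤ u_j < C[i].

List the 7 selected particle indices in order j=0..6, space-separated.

C = [1/25, 1/25, 9/25, 2/5, 17/25, 22/25, 1]
j=0: u_0=37/420 ∈ [1/25, 9/25) → index 2
j=1: u_1=97/420 ∈ [1/25, 9/25) → index 2
j=2: u_2=157/420 ∈ [9/25, 2/5) → index 3
j=3: u_3=31/60 ∈ [2/5, 17/25) → index 4
j=4: u_4=277/420 ∈ [2/5, 17/25) → index 4
j=5: u_5=337/420 ∈ [17/25, 22/25) → index 5
j=6: u_6=397/420 ∈ [22/25, 1) → index 6

2 2 3 4 4 5 6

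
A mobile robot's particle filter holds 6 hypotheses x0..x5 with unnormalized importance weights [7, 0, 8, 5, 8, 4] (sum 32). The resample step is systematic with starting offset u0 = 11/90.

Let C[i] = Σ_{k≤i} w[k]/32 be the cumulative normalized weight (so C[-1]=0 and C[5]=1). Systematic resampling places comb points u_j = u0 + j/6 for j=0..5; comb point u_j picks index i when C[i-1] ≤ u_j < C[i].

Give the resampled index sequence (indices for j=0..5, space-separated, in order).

C = [7/32, 7/32, 15/32, 5/8, 7/8, 1]
j=0: u_0=11/90 ∈ [0, 7/32) → index 0
j=1: u_1=13/45 ∈ [7/32, 15/32) → index 2
j=2: u_2=41/90 ∈ [7/32, 15/32) → index 2
j=3: u_3=28/45 ∈ [15/32, 5/8) → index 3
j=4: u_4=71/90 ∈ [5/8, 7/8) → index 4
j=5: u_5=43/45 ∈ [7/8, 1) → index 5

0 2 2 3 4 5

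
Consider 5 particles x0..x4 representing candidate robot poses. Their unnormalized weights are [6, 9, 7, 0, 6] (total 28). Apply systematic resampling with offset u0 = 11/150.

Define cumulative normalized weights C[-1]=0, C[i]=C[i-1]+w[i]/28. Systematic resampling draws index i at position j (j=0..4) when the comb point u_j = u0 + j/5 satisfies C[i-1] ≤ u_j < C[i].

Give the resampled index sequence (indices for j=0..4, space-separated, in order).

C = [3/14, 15/28, 11/14, 11/14, 1]
j=0: u_0=11/150 ∈ [0, 3/14) → index 0
j=1: u_1=41/150 ∈ [3/14, 15/28) → index 1
j=2: u_2=71/150 ∈ [3/14, 15/28) → index 1
j=3: u_3=101/150 ∈ [15/28, 11/14) → index 2
j=4: u_4=131/150 ∈ [11/14, 1) → index 4

0 1 1 2 4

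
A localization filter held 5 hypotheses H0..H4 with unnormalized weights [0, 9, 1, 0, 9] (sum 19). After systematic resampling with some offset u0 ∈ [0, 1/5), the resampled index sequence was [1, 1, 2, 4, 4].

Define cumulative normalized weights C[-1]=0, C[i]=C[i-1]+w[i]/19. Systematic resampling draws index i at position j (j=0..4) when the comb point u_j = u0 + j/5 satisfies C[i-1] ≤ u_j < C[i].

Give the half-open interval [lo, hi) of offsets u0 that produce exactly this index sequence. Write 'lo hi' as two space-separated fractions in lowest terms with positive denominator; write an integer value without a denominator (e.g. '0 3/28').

C = [0, 9/19, 10/19, 10/19, 1]
j=0 picked index 1: u0 ∈ [0, 9/19)
j=1 picked index 1: u0 ∈ [-1/5, 26/95)
j=2 picked index 2: u0 ∈ [7/95, 12/95)
j=3 picked index 4: u0 ∈ [-7/95, 2/5)
j=4 picked index 4: u0 ∈ [-26/95, 1/5)
intersection: [7/95, 12/95)

7/95 12/95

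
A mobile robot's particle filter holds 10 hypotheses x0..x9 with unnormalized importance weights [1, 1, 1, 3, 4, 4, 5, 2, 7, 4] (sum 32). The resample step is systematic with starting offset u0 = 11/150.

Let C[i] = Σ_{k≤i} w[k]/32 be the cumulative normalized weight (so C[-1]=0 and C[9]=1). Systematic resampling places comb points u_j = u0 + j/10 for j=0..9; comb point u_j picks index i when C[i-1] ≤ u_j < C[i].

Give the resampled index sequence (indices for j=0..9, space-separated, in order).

C = [1/32, 1/16, 3/32, 3/16, 5/16, 7/16, 19/32, 21/32, 7/8, 1]
j=0: u_0=11/150 ∈ [1/16, 3/32) → index 2
j=1: u_1=13/75 ∈ [3/32, 3/16) → index 3
j=2: u_2=41/150 ∈ [3/16, 5/16) → index 4
j=3: u_3=28/75 ∈ [5/16, 7/16) → index 5
j=4: u_4=71/150 ∈ [7/16, 19/32) → index 6
j=5: u_5=43/75 ∈ [7/16, 19/32) → index 6
j=6: u_6=101/150 ∈ [21/32, 7/8) → index 8
j=7: u_7=58/75 ∈ [21/32, 7/8) → index 8
j=8: u_8=131/150 ∈ [21/32, 7/8) → index 8
j=9: u_9=73/75 ∈ [7/8, 1) → index 9

2 3 4 5 6 6 8 8 8 9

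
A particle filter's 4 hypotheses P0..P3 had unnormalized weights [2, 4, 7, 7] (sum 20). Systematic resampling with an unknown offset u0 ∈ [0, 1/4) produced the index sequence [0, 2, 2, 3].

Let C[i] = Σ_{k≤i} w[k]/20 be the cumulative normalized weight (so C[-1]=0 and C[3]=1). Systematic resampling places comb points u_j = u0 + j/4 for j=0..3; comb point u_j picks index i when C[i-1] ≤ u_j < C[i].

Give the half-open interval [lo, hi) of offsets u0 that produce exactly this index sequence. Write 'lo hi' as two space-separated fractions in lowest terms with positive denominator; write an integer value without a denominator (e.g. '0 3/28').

1/20 1/10

C = [1/10, 3/10, 13/20, 1]
j=0 picked index 0: u0 ∈ [0, 1/10)
j=1 picked index 2: u0 ∈ [1/20, 2/5)
j=2 picked index 2: u0 ∈ [-1/5, 3/20)
j=3 picked index 3: u0 ∈ [-1/10, 1/4)
intersection: [1/20, 1/10)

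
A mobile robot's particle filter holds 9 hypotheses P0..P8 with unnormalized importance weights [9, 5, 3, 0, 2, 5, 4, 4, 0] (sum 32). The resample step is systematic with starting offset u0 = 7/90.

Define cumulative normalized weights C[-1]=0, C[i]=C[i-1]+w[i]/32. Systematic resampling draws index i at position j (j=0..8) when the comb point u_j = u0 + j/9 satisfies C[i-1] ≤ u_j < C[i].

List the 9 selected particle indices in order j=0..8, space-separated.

0 0 1 1 2 5 5 6 7

C = [9/32, 7/16, 17/32, 17/32, 19/32, 3/4, 7/8, 1, 1]
j=0: u_0=7/90 ∈ [0, 9/32) → index 0
j=1: u_1=17/90 ∈ [0, 9/32) → index 0
j=2: u_2=3/10 ∈ [9/32, 7/16) → index 1
j=3: u_3=37/90 ∈ [9/32, 7/16) → index 1
j=4: u_4=47/90 ∈ [7/16, 17/32) → index 2
j=5: u_5=19/30 ∈ [19/32, 3/4) → index 5
j=6: u_6=67/90 ∈ [19/32, 3/4) → index 5
j=7: u_7=77/90 ∈ [3/4, 7/8) → index 6
j=8: u_8=29/30 ∈ [7/8, 1) → index 7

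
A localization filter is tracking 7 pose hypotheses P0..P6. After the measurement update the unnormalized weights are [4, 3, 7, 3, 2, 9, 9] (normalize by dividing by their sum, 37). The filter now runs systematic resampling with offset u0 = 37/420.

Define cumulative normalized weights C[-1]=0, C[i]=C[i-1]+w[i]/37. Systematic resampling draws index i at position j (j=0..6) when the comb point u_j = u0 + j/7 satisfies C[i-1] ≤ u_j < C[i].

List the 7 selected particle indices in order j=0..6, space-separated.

0 2 2 5 5 6 6

C = [4/37, 7/37, 14/37, 17/37, 19/37, 28/37, 1]
j=0: u_0=37/420 ∈ [0, 4/37) → index 0
j=1: u_1=97/420 ∈ [7/37, 14/37) → index 2
j=2: u_2=157/420 ∈ [7/37, 14/37) → index 2
j=3: u_3=31/60 ∈ [19/37, 28/37) → index 5
j=4: u_4=277/420 ∈ [19/37, 28/37) → index 5
j=5: u_5=337/420 ∈ [28/37, 1) → index 6
j=6: u_6=397/420 ∈ [28/37, 1) → index 6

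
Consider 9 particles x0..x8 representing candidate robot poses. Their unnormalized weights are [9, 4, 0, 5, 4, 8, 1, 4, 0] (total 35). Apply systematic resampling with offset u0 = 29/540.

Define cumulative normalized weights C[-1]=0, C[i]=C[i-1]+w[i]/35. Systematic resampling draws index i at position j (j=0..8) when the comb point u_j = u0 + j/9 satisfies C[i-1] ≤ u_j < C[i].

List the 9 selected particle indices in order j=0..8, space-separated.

0 0 1 3 3 4 5 5 7

C = [9/35, 13/35, 13/35, 18/35, 22/35, 6/7, 31/35, 1, 1]
j=0: u_0=29/540 ∈ [0, 9/35) → index 0
j=1: u_1=89/540 ∈ [0, 9/35) → index 0
j=2: u_2=149/540 ∈ [9/35, 13/35) → index 1
j=3: u_3=209/540 ∈ [13/35, 18/35) → index 3
j=4: u_4=269/540 ∈ [13/35, 18/35) → index 3
j=5: u_5=329/540 ∈ [18/35, 22/35) → index 4
j=6: u_6=389/540 ∈ [22/35, 6/7) → index 5
j=7: u_7=449/540 ∈ [22/35, 6/7) → index 5
j=8: u_8=509/540 ∈ [31/35, 1) → index 7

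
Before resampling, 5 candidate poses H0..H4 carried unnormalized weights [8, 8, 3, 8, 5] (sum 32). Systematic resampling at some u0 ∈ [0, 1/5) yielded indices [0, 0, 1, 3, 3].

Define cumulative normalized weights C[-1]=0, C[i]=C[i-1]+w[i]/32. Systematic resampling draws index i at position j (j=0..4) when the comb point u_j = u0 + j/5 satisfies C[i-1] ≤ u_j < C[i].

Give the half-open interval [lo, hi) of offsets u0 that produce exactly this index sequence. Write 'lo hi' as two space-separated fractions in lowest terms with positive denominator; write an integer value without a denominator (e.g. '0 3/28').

0 7/160

C = [1/4, 1/2, 19/32, 27/32, 1]
j=0 picked index 0: u0 ∈ [0, 1/4)
j=1 picked index 0: u0 ∈ [-1/5, 1/20)
j=2 picked index 1: u0 ∈ [-3/20, 1/10)
j=3 picked index 3: u0 ∈ [-1/160, 39/160)
j=4 picked index 3: u0 ∈ [-33/160, 7/160)
intersection: [0, 7/160)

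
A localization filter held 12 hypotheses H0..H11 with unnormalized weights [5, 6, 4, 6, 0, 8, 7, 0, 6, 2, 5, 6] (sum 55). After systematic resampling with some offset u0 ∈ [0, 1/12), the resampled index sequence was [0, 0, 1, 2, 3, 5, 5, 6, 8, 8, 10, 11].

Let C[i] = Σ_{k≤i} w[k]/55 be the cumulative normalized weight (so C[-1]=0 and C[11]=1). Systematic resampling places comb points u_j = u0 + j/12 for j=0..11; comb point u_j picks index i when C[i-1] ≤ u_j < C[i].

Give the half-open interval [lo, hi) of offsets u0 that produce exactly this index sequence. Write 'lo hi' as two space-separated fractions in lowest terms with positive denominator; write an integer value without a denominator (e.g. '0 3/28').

C = [1/11, 1/5, 3/11, 21/55, 21/55, 29/55, 36/55, 36/55, 42/55, 4/5, 49/55, 1]
j=0 picked index 0: u0 ∈ [0, 1/11)
j=1 picked index 0: u0 ∈ [-1/12, 1/132)
j=2 picked index 1: u0 ∈ [-5/66, 1/30)
j=3 picked index 2: u0 ∈ [-1/20, 1/44)
j=4 picked index 3: u0 ∈ [-2/33, 8/165)
j=5 picked index 5: u0 ∈ [-23/660, 73/660)
j=6 picked index 5: u0 ∈ [-13/110, 3/110)
j=7 picked index 6: u0 ∈ [-37/660, 47/660)
j=8 picked index 8: u0 ∈ [-2/165, 16/165)
j=9 picked index 8: u0 ∈ [-21/220, 3/220)
j=10 picked index 10: u0 ∈ [-1/30, 19/330)
j=11 picked index 11: u0 ∈ [-17/660, 1/12)
intersection: [0, 1/132)

0 1/132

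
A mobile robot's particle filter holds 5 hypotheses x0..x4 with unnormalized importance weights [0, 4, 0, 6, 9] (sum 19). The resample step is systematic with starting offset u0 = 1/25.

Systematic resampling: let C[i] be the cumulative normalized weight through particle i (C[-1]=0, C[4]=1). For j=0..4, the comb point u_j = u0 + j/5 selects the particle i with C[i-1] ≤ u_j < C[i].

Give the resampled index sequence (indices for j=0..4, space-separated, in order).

1 3 3 4 4

C = [0, 4/19, 4/19, 10/19, 1]
j=0: u_0=1/25 ∈ [0, 4/19) → index 1
j=1: u_1=6/25 ∈ [4/19, 10/19) → index 3
j=2: u_2=11/25 ∈ [4/19, 10/19) → index 3
j=3: u_3=16/25 ∈ [10/19, 1) → index 4
j=4: u_4=21/25 ∈ [10/19, 1) → index 4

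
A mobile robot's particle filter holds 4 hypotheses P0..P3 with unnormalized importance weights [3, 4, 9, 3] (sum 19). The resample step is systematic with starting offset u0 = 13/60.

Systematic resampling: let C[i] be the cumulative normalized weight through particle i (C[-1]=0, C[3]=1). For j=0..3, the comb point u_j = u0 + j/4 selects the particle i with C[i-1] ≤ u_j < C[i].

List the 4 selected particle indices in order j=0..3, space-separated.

C = [3/19, 7/19, 16/19, 1]
j=0: u_0=13/60 ∈ [3/19, 7/19) → index 1
j=1: u_1=7/15 ∈ [7/19, 16/19) → index 2
j=2: u_2=43/60 ∈ [7/19, 16/19) → index 2
j=3: u_3=29/30 ∈ [16/19, 1) → index 3

1 2 2 3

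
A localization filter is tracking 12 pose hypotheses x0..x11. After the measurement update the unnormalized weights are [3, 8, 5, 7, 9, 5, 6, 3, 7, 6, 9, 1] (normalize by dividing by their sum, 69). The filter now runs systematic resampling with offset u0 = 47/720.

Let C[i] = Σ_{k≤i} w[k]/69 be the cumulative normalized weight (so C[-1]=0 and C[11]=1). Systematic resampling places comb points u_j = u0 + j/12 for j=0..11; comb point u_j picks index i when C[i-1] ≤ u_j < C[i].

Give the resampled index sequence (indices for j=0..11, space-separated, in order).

C = [1/23, 11/69, 16/69, 1/3, 32/69, 37/69, 43/69, 2/3, 53/69, 59/69, 68/69, 1]
j=0: u_0=47/720 ∈ [1/23, 11/69) → index 1
j=1: u_1=107/720 ∈ [1/23, 11/69) → index 1
j=2: u_2=167/720 ∈ [16/69, 1/3) → index 3
j=3: u_3=227/720 ∈ [16/69, 1/3) → index 3
j=4: u_4=287/720 ∈ [1/3, 32/69) → index 4
j=5: u_5=347/720 ∈ [32/69, 37/69) → index 5
j=6: u_6=407/720 ∈ [37/69, 43/69) → index 6
j=7: u_7=467/720 ∈ [43/69, 2/3) → index 7
j=8: u_8=527/720 ∈ [2/3, 53/69) → index 8
j=9: u_9=587/720 ∈ [53/69, 59/69) → index 9
j=10: u_10=647/720 ∈ [59/69, 68/69) → index 10
j=11: u_11=707/720 ∈ [59/69, 68/69) → index 10

1 1 3 3 4 5 6 7 8 9 10 10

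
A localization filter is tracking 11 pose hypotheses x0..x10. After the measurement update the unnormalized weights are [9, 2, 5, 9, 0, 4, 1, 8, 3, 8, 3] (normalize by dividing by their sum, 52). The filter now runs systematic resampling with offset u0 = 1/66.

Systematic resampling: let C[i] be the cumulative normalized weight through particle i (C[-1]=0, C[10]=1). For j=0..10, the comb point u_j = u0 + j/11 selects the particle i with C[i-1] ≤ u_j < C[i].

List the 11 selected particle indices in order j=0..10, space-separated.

C = [9/52, 11/52, 4/13, 25/52, 25/52, 29/52, 15/26, 19/26, 41/52, 49/52, 1]
j=0: u_0=1/66 ∈ [0, 9/52) → index 0
j=1: u_1=7/66 ∈ [0, 9/52) → index 0
j=2: u_2=13/66 ∈ [9/52, 11/52) → index 1
j=3: u_3=19/66 ∈ [11/52, 4/13) → index 2
j=4: u_4=25/66 ∈ [4/13, 25/52) → index 3
j=5: u_5=31/66 ∈ [4/13, 25/52) → index 3
j=6: u_6=37/66 ∈ [29/52, 15/26) → index 6
j=7: u_7=43/66 ∈ [15/26, 19/26) → index 7
j=8: u_8=49/66 ∈ [19/26, 41/52) → index 8
j=9: u_9=5/6 ∈ [41/52, 49/52) → index 9
j=10: u_10=61/66 ∈ [41/52, 49/52) → index 9

0 0 1 2 3 3 6 7 8 9 9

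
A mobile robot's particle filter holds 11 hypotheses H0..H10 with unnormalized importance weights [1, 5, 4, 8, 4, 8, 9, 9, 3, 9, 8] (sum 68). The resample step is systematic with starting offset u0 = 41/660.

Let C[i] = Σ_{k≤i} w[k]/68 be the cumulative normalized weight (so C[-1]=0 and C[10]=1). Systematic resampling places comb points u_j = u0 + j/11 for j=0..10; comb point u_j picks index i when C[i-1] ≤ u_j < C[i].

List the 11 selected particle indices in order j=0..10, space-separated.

1 3 3 5 5 6 7 7 9 9 10

C = [1/68, 3/34, 5/34, 9/34, 11/34, 15/34, 39/68, 12/17, 3/4, 15/17, 1]
j=0: u_0=41/660 ∈ [1/68, 3/34) → index 1
j=1: u_1=101/660 ∈ [5/34, 9/34) → index 3
j=2: u_2=161/660 ∈ [5/34, 9/34) → index 3
j=3: u_3=221/660 ∈ [11/34, 15/34) → index 5
j=4: u_4=281/660 ∈ [11/34, 15/34) → index 5
j=5: u_5=31/60 ∈ [15/34, 39/68) → index 6
j=6: u_6=401/660 ∈ [39/68, 12/17) → index 7
j=7: u_7=461/660 ∈ [39/68, 12/17) → index 7
j=8: u_8=521/660 ∈ [3/4, 15/17) → index 9
j=9: u_9=581/660 ∈ [3/4, 15/17) → index 9
j=10: u_10=641/660 ∈ [15/17, 1) → index 10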